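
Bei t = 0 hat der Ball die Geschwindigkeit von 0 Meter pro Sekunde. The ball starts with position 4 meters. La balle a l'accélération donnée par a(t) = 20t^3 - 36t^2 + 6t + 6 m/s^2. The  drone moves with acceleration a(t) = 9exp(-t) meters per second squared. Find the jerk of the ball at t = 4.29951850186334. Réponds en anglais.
We must differentiate our acceleration equation a(t) = 20·t^3 - 36·t^2 + 6·t + 6 1 time. Taking d/dt of a(t), we find j(t) = 60·t^2 - 72·t + 6. From the given jerk equation j(t) = 60·t^2 - 72·t + 6, we substitute t = 4.29951850186334 to get j = 805.586228737750.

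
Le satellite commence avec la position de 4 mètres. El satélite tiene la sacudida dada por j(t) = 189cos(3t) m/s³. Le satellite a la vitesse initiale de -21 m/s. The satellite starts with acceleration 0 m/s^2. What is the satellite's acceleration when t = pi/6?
To find the answer, we compute 1 integral of j(t) = 189·cos(3·t). Taking ∫j(t)dt and applying a(0) = 0, we find a(t) = 63·sin(3·t). From the given acceleration equation a(t) = 63·sin(3·t), we substitute t = pi/6 to get a = 63.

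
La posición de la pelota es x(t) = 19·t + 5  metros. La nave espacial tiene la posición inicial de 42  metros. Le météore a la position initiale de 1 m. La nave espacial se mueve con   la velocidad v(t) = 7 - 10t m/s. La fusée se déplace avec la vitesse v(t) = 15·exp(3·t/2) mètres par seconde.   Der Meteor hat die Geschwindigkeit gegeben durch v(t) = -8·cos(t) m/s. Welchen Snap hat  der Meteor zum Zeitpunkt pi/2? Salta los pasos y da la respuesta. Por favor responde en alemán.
s(pi/2) = -8.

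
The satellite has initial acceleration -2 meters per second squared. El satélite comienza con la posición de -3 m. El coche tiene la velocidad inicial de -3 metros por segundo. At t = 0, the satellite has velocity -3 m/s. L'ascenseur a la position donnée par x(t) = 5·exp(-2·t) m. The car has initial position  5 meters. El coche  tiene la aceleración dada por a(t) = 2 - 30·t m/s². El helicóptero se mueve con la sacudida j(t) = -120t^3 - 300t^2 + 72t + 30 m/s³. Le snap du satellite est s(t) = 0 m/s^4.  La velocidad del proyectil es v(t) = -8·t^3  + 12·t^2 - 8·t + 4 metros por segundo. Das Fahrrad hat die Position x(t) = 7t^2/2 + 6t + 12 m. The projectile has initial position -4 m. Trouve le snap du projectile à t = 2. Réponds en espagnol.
Partiendo de la velocidad v(t) = -8·t^3 + 12·t^2 - 8·t + 4, tomamos 3 derivadas. Tomando d/dt de v(t), encontramos a(t) = -24·t^2 + 24·t - 8. Derivando la aceleración, obtenemos la sacudida: j(t) = 24 - 48·t. Tomando d/dt de j(t), encontramos s(t) = -48. Tenemos el snap s(t) = -48. Sustituyendo t = 2: s(2) = -48.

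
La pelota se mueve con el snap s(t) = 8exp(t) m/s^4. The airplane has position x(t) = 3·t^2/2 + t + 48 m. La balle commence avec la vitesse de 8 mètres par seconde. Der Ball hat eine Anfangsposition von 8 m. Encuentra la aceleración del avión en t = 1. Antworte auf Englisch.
Starting from position x(t) = 3·t^2/2 + t + 48, we take 2 derivatives. Differentiating position, we get velocity: v(t) = 3·t + 1. The derivative of velocity gives acceleration: a(t) = 3. From the given acceleration equation a(t) = 3, we substitute t = 1 to get a = 3.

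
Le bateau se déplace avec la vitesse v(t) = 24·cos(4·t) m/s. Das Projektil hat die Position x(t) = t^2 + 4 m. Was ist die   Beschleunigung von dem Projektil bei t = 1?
Ausgehend von der Position x(t) = t^2 + 4, nehmen wir 2 Ableitungen. Die Ableitung von der Position ergibt die Geschwindigkeit: v(t) = 2·t. Durch Ableiten von der Geschwindigkeit erhalten wir die Beschleunigung: a(t) = 2. Wir haben die Beschleunigung a(t) = 2. Durch Einsetzen von t = 1: a(1) = 2.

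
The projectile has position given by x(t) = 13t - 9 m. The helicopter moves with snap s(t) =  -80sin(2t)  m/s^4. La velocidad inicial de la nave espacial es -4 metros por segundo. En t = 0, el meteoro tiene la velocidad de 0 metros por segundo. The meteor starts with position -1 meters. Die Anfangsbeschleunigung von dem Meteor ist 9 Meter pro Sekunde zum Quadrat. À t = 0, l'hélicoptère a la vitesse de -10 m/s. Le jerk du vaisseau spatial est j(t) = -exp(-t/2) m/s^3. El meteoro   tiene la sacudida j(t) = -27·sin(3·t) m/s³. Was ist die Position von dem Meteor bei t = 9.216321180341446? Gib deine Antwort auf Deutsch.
Wir müssen unsere Gleichung für den Ruck j(t) = -27·sin(3·t) 3-mal integrieren. Die Stammfunktion von dem Ruck ist die Beschleunigung. Mit a(0) = 9 erhalten wir a(t) = 9·cos(3·t). Die Stammfunktion von der Beschleunigung ist die Geschwindigkeit. Mit v(0) = 0 erhalten wir v(t) = 3·sin(3·t). Durch Integration von der Geschwindigkeit und Verwendung der Anfangsbedingung x(0) = -1, erhalten wir x(t) = -cos(3·t). Mit x(t) = -cos(3·t) und Einsetzen von t = 9.216321180341446, finden wir x = 0.810746378222084.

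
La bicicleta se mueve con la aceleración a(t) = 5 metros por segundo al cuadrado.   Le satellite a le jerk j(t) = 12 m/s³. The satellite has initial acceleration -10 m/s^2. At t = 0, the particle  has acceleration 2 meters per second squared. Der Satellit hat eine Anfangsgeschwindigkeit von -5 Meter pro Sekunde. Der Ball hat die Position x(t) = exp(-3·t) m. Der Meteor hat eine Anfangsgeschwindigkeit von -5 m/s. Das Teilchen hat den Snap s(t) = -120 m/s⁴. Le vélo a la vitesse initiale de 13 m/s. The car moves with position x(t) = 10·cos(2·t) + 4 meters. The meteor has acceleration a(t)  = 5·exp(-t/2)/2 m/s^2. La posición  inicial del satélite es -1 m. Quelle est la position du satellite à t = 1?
Pour résoudre ceci, nous devons prendre 3 intégrales de notre équation du jerk j(t) = 12. En intégrant le jerk et en utilisant la condition initiale a(0) = -10, nous obtenons a(t) = 12·t - 10. L'intégrale de l'accélération est la vitesse. En utilisant v(0) = -5, nous obtenons v(t) = 6·t^2 - 10·t - 5. En prenant ∫v(t)dt et en appliquant x(0) = -1, nous trouvons x(t) = 2·t^3 - 5·t^2 - 5·t - 1. Nous avons la position x(t) = 2·t^3 - 5·t^2 - 5·t - 1. En substituant t = 1: x(1) = -9.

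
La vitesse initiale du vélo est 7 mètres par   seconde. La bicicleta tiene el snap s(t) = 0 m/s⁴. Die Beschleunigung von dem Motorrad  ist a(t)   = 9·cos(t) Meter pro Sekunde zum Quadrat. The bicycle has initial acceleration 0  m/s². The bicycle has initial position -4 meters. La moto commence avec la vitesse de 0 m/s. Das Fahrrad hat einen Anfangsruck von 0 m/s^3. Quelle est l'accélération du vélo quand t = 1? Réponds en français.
En partant du snap s(t) = 0, nous prenons 2 primitives. La primitive du snap est le jerk. En utilisant j(0) = 0, nous obtenons j(t) = 0. En intégrant le jerk et en utilisant la condition initiale a(0) = 0, nous obtenons a(t) = 0. En utilisant a(t) = 0 et en substituant t = 1, nous trouvons a = 0.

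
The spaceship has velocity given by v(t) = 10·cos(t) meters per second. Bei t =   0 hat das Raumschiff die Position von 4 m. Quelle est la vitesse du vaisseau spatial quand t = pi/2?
De l'équation de la vitesse v(t) = 10·cos(t), nous substituons t = pi/2 pour obtenir v = 0.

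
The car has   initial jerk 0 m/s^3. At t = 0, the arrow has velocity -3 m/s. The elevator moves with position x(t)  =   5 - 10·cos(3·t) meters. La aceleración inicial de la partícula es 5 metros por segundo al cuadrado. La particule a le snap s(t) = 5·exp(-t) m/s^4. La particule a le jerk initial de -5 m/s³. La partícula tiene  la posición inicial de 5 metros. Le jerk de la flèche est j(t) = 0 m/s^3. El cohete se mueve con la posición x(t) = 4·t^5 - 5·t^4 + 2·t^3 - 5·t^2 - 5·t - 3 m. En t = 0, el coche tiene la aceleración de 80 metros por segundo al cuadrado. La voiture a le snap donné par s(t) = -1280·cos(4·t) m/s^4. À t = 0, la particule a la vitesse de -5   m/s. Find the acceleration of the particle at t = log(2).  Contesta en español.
Partiendo del snap s(t) = 5·exp(-t), tomamos 2 integrales. La antiderivada del snap es la sacudida. Usando j(0) = -5, obtenemos j(t) = -5·exp(-t). La antiderivada de la sacudida es la aceleración. Usando a(0) = 5, obtenemos a(t) = 5·exp(-t). Usando a(t) = 5·exp(-t) y sustituyendo t = log(2), encontramos a = 5/2.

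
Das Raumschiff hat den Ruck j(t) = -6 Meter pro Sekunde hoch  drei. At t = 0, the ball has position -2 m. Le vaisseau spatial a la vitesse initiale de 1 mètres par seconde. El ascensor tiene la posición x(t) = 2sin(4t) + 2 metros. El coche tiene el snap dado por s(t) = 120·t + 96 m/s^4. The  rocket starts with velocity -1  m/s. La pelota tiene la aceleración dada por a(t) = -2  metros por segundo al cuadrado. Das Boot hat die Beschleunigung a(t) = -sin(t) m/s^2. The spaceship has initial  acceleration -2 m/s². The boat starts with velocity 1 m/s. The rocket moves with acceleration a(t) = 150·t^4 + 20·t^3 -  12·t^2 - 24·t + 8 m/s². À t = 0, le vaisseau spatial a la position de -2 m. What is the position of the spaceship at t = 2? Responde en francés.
Nous devons intégrer notre équation du jerk j(t) = -6 3 fois. En intégrant le jerk et en utilisant la condition initiale a(0) = -2, nous obtenons a(t) = -6·t - 2. En intégrant l'accélération et en utilisant la condition initiale v(0) = 1, nous obtenons v(t) = -3·t^2 - 2·t + 1. En intégrant la vitesse et en utilisant la condition initiale x(0) = -2, nous obtenons x(t) = -t^3 - t^2 + t - 2. En utilisant x(t) = -t^3 - t^2 + t - 2 et en substituant t = 2, nous trouvons x = -12.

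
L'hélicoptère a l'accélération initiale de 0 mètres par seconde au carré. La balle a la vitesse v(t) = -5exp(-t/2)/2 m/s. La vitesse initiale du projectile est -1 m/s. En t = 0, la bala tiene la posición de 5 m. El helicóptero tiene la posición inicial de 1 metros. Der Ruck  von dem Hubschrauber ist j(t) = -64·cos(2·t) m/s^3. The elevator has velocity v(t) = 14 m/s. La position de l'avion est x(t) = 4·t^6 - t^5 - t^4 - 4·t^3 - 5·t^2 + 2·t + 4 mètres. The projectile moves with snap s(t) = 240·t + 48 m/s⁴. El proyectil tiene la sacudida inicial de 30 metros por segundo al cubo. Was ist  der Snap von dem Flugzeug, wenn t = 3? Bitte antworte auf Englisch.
To solve this, we need to take 4 derivatives of our position equation x(t) = 4·t^6 - t^5 - t^4 - 4·t^3 - 5·t^2 + 2·t + 4. The derivative of position gives velocity: v(t) = 24·t^5 - 5·t^4 - 4·t^3 - 12·t^2 - 10·t + 2. Taking d/dt of v(t), we find a(t) = 120·t^4 - 20·t^3 - 12·t^2 - 24·t - 10. Taking d/dt of a(t), we find j(t) = 480·t^3 - 60·t^2 - 24·t - 24. Taking d/dt of j(t), we find s(t) = 1440·t^2 - 120·t - 24. We have snap s(t) = 1440·t^2 - 120·t - 24. Substituting t = 3: s(3) = 12576.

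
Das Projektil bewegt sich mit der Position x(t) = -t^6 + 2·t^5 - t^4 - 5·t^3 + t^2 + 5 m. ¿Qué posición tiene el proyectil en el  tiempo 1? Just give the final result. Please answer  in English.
At t = 1, x = 1.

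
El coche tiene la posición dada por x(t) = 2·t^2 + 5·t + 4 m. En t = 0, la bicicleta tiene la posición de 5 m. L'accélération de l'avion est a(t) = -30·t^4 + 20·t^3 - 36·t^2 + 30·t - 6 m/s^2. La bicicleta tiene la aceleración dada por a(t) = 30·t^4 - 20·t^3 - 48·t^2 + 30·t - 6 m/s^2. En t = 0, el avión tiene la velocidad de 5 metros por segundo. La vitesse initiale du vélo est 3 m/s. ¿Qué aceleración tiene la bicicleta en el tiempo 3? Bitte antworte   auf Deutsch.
Mit a(t) = 30·t^4 - 20·t^3 - 48·t^2 + 30·t - 6 und Einsetzen von t = 3, finden wir a = 1542.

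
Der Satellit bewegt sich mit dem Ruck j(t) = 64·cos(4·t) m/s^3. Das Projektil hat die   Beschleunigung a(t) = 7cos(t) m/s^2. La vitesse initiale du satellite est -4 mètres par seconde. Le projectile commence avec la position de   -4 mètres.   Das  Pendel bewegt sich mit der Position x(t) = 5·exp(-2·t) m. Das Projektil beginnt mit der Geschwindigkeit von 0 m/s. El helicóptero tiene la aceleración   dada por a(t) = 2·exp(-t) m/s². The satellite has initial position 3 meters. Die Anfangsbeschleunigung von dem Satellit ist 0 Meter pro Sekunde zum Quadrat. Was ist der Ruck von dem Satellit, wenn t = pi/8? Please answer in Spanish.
De la ecuación de la sacudida j(t) = 64·cos(4·t), sustituimos t = pi/8 para obtener j = 0.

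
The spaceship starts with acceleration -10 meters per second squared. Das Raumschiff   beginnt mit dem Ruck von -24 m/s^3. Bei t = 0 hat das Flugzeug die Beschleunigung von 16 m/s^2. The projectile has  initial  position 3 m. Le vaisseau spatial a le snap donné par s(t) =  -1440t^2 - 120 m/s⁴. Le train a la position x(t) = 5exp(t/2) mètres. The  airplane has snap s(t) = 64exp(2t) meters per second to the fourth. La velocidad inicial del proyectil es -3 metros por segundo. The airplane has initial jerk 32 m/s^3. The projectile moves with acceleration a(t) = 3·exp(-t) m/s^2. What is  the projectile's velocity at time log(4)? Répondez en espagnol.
Debemos encontrar la antiderivada de nuestra ecuación de la aceleración a(t) = 3·exp(-t) 1 vez. La integral de la aceleración, con v(0) = -3, da la velocidad: v(t) = -3·exp(-t). De la ecuación de la velocidad v(t) = -3·exp(-t), sustituimos t = log(4) para obtener v = -3/4.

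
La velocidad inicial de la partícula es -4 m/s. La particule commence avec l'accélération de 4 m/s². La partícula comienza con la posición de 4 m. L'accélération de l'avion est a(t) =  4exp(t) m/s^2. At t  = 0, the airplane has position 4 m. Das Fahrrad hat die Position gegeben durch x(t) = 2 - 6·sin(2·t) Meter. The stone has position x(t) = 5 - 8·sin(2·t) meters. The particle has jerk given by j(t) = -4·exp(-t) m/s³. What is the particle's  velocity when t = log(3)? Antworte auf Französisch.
Pour résoudre ceci, nous devons prendre 2 intégrales de notre équation du jerk j(t) = -4·exp(-t). La primitive du jerk, avec a(0) = 4, donne l'accélération: a(t) = 4·exp(-t). En intégrant l'accélération et en utilisant la condition initiale v(0) = -4, nous obtenons v(t) = -4·exp(-t). En utilisant v(t) = -4·exp(-t) et en substituant t = log(3), nous trouvons v = -4/3.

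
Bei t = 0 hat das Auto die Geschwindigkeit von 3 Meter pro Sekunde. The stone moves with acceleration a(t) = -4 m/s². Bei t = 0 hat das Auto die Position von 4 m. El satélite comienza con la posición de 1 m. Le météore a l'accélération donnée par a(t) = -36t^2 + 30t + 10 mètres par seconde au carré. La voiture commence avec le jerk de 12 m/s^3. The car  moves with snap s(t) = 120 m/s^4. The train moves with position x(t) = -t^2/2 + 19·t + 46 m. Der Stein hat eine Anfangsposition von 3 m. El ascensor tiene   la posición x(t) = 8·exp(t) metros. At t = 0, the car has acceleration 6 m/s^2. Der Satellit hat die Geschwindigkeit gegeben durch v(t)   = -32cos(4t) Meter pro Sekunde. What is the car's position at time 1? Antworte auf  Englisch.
To solve this, we need to take 4 integrals of our snap equation s(t) = 120. The integral of snap, with j(0) = 12, gives jerk: j(t) = 120·t + 12. The antiderivative of jerk, with a(0) = 6, gives acceleration: a(t) = 60·t^2 + 12·t + 6. Finding the antiderivative of a(t) and using v(0) = 3: v(t) = 20·t^3 + 6·t^2 + 6·t + 3. The integral of velocity, with x(0) = 4, gives position: x(t) = 5·t^4 + 2·t^3 + 3·t^2 + 3·t + 4. Using x(t) = 5·t^4 + 2·t^3 + 3·t^2 + 3·t + 4 and substituting t = 1, we find x = 17.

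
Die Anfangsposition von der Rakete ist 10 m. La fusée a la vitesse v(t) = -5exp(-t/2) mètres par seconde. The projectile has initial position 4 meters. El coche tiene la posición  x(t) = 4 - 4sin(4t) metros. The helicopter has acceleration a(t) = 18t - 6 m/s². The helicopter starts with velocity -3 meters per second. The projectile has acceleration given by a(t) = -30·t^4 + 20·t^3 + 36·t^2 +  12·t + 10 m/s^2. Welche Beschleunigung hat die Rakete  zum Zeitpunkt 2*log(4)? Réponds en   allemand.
Wir müssen unsere Gleichung für die Geschwindigkeit v(t) = -5·exp(-t/2) 1-mal ableiten. Durch Ableiten von der Geschwindigkeit erhalten wir die Beschleunigung: a(t) = 5·exp(-t/2)/2. Aus der Gleichung für die Beschleunigung a(t) = 5·exp(-t/2)/2, setzen wir t = 2*log(4) ein und erhalten a = 5/8.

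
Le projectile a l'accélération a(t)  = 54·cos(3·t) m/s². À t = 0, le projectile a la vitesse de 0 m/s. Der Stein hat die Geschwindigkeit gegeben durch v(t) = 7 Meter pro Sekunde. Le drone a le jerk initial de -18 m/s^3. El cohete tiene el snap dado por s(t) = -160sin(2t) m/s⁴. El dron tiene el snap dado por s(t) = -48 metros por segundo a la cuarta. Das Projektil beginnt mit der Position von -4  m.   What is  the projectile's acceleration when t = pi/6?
We have acceleration a(t) = 54·cos(3·t). Substituting t = pi/6: a(pi/6) = 0.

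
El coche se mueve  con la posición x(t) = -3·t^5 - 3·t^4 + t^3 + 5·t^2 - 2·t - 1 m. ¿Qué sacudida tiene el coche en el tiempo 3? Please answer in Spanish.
Para resolver esto, necesitamos tomar 3 derivadas de nuestra ecuación de la posición x(t) = -3·t^5 - 3·t^4 + t^3 + 5·t^2 - 2·t - 1. Derivando la posición, obtenemos la velocidad: v(t) = -15·t^4 - 12·t^3 + 3·t^2 + 10·t - 2. Derivando la velocidad, obtenemos la aceleración: a(t) = -60·t^3 - 36·t^2 + 6·t + 10. Derivando la aceleración, obtenemos la sacudida: j(t) = -180·t^2 - 72·t + 6. Usando j(t) = -180·t^2 - 72·t + 6 y sustituyendo t = 3, encontramos j = -1830.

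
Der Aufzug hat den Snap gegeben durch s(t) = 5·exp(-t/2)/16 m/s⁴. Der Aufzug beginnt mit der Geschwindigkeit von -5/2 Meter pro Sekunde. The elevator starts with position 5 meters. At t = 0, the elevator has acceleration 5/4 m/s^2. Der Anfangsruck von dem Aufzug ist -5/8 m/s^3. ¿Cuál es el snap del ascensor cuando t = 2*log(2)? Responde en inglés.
We have snap s(t) = 5·exp(-t/2)/16. Substituting t = 2*log(2): s(2*log(2)) = 5/32.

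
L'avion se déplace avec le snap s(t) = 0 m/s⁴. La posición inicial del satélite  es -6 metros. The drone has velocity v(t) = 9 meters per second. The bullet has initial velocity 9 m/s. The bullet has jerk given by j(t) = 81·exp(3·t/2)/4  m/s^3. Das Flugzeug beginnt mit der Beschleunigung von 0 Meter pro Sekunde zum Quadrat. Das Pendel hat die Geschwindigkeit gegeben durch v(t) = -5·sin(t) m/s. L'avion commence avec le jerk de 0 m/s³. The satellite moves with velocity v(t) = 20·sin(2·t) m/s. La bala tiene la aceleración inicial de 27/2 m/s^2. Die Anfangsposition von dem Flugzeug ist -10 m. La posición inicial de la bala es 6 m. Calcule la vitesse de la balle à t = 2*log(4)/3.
Nous devons trouver la primitive de notre équation du jerk j(t) = 81·exp(3·t/2)/4 2 fois. En intégrant le jerk et en utilisant la condition initiale a(0) = 27/2, nous obtenons a(t) = 27·exp(3·t/2)/2. L'intégrale de l'accélération est la vitesse. En utilisant v(0) = 9, nous obtenons v(t) = 9·exp(3·t/2). Nous avons la vitesse v(t) = 9·exp(3·t/2). En substituant t = 2*log(4)/3: v(2*log(4)/3) = 36.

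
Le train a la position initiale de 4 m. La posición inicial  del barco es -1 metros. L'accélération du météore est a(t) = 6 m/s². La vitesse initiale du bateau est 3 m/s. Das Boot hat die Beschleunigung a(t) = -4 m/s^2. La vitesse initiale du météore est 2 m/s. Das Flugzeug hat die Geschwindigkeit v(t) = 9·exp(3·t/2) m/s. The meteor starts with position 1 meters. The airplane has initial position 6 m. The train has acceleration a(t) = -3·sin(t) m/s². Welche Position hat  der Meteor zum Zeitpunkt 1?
Um dies zu lösen, müssen wir 2 Stammfunktionen unserer Gleichung für die Beschleunigung a(t) = 6 finden. Mit ∫a(t)dt und Anwendung von v(0) = 2, finden wir v(t) = 6·t + 2. Mit ∫v(t)dt und Anwendung von x(0) = 1, finden wir x(t) = 3·t^2 + 2·t + 1. Aus der Gleichung für die Position x(t) = 3·t^2 + 2·t + 1, setzen wir t = 1 ein und erhalten x = 6.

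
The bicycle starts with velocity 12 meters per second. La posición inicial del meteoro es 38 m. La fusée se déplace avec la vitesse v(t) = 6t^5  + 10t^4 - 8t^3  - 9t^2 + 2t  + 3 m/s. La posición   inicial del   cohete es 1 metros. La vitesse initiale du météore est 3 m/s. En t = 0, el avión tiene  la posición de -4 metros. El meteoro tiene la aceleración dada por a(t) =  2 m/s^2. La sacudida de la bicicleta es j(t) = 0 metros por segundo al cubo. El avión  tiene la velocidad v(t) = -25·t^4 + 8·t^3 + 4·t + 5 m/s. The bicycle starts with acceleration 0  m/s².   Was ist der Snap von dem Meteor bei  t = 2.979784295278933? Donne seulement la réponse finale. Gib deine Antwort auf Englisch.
The snap at t = 2.979784295278933 is s = 0.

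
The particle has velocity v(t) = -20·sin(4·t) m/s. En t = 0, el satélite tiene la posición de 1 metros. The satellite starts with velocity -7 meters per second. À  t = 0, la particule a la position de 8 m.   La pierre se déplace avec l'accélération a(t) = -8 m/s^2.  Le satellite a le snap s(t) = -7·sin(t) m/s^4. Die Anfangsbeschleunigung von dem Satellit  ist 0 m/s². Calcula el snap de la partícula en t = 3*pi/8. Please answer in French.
Pour résoudre ceci, nous devons prendre 3 dérivées de notre équation de la vitesse v(t) = -20·sin(4·t). En prenant d/dt de v(t), nous trouvons a(t) = -80·cos(4·t). La dérivée de l'accélération donne le jerk: j(t) = 320·sin(4·t). En dérivant le jerk, nous obtenons le snap: s(t) = 1280·cos(4·t). De l'équation du snap s(t) = 1280·cos(4·t), nous substituons t = 3*pi/8 pour obtenir s = 0.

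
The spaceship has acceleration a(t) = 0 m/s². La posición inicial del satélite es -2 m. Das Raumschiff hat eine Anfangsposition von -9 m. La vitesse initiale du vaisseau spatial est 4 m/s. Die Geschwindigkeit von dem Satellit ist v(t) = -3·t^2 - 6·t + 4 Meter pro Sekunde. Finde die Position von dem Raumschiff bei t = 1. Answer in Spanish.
Para resolver esto, necesitamos tomar 2 integrales de nuestra ecuación de la aceleración a(t) = 0. Tomando ∫a(t)dt y aplicando v(0) = 4, encontramos v(t) = 4. Integrando la velocidad y usando la condición inicial x(0) = -9, obtenemos x(t) = 4·t - 9. Tenemos la posición x(t) = 4·t - 9. Sustituyendo t = 1: x(1) = -5.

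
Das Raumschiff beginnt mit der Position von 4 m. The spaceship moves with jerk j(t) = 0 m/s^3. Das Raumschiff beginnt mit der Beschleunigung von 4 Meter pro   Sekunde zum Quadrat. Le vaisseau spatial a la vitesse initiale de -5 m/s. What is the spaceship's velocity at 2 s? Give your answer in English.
To find the answer, we compute 2 integrals of j(t) = 0. The integral of jerk is acceleration. Using a(0) = 4, we get a(t) = 4. Taking ∫a(t)dt and applying v(0) = -5, we find v(t) = 4·t - 5. From the given velocity equation v(t) = 4·t - 5, we substitute t = 2 to get v = 3.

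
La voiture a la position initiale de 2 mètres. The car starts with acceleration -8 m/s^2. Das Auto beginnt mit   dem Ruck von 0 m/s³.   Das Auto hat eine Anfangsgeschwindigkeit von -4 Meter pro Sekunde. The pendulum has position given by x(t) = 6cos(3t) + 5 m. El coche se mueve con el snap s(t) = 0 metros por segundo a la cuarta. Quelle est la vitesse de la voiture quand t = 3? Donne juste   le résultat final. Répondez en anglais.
v(3) = -28.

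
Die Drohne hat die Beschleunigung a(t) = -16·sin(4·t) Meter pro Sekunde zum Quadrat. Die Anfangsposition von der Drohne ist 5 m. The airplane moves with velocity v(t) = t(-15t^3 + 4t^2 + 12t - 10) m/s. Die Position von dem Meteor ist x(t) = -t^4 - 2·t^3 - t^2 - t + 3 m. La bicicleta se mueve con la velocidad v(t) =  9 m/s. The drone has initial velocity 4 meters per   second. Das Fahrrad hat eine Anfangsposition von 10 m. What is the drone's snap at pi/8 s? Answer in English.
Starting from acceleration a(t) = -16·sin(4·t), we take 2 derivatives. Taking d/dt of a(t), we find j(t) = -64·cos(4·t). Differentiating jerk, we get snap: s(t) = 256·sin(4·t). We have snap s(t) = 256·sin(4·t). Substituting t = pi/8: s(pi/8) = 256.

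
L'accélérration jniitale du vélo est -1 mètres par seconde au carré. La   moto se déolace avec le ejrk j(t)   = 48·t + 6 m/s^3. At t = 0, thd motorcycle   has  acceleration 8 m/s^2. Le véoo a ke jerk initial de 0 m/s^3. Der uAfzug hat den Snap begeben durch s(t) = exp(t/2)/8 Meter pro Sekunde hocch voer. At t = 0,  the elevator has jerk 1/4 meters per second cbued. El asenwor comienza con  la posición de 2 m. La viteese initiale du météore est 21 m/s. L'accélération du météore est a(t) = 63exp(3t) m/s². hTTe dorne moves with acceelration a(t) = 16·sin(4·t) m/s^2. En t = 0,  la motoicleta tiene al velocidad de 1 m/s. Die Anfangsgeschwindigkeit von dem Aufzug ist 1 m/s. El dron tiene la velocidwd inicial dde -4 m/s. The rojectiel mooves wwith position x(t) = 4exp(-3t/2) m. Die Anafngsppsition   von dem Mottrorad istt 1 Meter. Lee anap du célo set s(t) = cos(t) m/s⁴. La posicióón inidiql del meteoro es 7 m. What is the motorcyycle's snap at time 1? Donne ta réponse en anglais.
Starting from jerk j(t) = 48·t + 6, we take 1 derivative. Taking d/dt of j(t), we find s(t) = 48. From the given snap equation s(t) = 48, we substitute t = 1 to get s = 48.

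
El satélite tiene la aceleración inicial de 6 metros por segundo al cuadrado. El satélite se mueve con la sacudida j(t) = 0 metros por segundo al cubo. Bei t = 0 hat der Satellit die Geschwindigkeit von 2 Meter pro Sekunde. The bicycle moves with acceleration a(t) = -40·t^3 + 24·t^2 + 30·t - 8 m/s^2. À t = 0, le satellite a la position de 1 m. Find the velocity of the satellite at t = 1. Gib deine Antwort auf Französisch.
Nous devons intégrer notre équation du jerk j(t) = 0 2 fois. La primitive du jerk, avec a(0) = 6, donne l'accélération: a(t) = 6. En intégrant l'accélération et en utilisant la condition initiale v(0) = 2, nous obtenons v(t) = 6·t + 2. Nous avons la vitesse v(t) = 6·t + 2. En substituant t = 1: v(1) = 8.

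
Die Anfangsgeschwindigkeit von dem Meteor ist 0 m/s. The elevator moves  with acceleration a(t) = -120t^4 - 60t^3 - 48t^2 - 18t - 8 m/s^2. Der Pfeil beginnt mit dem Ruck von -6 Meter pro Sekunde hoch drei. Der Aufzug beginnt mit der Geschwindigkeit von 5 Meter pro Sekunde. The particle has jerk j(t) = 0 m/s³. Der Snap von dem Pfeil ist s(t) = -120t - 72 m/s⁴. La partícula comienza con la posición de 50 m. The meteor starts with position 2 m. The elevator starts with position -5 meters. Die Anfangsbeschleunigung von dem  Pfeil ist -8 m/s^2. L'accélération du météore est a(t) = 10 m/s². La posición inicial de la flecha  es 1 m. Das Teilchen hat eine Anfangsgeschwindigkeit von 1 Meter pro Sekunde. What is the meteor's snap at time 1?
Starting from acceleration a(t) = 10, we take 2 derivatives. Taking d/dt of a(t), we find j(t) = 0. Differentiating jerk, we get snap: s(t) = 0. Using s(t) = 0 and substituting t = 1, we find s = 0.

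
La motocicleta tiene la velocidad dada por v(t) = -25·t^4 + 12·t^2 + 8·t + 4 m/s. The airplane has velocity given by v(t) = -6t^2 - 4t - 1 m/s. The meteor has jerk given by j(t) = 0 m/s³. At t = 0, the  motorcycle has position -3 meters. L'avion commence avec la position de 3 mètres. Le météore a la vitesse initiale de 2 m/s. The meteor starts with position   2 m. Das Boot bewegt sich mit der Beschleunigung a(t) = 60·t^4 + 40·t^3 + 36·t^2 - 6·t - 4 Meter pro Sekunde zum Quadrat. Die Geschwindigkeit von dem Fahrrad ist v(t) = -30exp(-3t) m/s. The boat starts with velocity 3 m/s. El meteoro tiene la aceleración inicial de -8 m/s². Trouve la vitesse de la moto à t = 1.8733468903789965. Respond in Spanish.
De la ecuación de la velocidad v(t) = -25·t^4 + 12·t^2 + 8·t + 4, sustituimos t = 1.8733468903789965 para obtener v = -246.802304511975.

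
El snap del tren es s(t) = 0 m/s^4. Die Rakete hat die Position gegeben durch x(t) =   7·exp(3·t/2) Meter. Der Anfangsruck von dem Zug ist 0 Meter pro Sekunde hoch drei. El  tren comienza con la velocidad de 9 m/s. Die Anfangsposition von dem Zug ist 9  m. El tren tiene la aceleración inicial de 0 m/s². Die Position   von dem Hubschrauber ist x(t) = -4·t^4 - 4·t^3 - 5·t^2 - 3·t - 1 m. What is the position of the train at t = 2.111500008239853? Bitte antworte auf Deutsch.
Um dies zu lösen, müssen wir 4 Stammfunktionen unserer Gleichung für den Snap s(t) = 0 finden. Die Stammfunktion von dem Snap, mit j(0) = 0, ergibt den Ruck: j(t) = 0. Das Integral von dem Ruck, mit a(0) = 0, ergibt die Beschleunigung: a(t) = 0. Durch Integration von der Beschleunigung und Verwendung der Anfangsbedingung v(0) = 9, erhalten wir v(t) = 9. Durch Integration von der Geschwindigkeit und Verwendung der Anfangsbedingung x(0) = 9, erhalten wir x(t) = 9·t + 9. Mit x(t) = 9·t + 9 und Einsetzen von t = 2.111500008239853, finden wir x = 28.0035000741587.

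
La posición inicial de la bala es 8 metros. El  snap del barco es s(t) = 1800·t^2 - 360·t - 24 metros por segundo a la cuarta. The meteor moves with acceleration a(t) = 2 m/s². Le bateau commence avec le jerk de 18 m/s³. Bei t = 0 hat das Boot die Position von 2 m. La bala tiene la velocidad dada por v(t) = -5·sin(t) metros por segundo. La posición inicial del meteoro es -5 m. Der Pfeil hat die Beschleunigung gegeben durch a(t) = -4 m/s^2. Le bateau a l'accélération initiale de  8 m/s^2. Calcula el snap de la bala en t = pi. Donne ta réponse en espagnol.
Debemos derivar nuestra ecuación de la velocidad v(t) = -5·sin(t) 3 veces. Derivando la velocidad, obtenemos la aceleración: a(t) = -5·cos(t). La derivada de la aceleración da la sacudida: j(t) = 5·sin(t). Tomando d/dt de j(t), encontramos s(t) = 5·cos(t). De la ecuación del snap s(t) = 5·cos(t), sustituimos t = pi para obtener s = -5.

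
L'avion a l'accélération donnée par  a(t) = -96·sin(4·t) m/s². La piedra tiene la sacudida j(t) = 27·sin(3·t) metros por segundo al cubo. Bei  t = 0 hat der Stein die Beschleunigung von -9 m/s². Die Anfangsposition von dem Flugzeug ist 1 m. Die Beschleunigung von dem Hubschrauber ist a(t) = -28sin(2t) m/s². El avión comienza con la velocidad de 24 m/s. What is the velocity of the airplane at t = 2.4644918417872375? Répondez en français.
En partant de l'accélération a(t) = -96·sin(4·t), nous prenons 1 primitive. En intégrant l'accélération et en utilisant la condition initiale v(0) = 24, nous obtenons v(t) = 24·cos(4·t). Nous avons la vitesse v(t) = 24·cos(4·t). En substituant t = 2.4644918417872375: v(2.4644918417872375) = -21.7831574014592.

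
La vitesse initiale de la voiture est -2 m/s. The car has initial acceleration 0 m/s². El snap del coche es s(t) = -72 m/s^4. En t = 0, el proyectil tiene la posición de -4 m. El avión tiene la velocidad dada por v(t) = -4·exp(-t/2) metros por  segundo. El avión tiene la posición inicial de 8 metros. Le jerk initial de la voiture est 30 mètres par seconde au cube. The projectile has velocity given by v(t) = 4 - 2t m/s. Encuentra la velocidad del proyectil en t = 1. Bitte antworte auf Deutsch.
Wir haben die Geschwindigkeit v(t) = 4 - 2·t. Durch Einsetzen von t = 1: v(1) = 2.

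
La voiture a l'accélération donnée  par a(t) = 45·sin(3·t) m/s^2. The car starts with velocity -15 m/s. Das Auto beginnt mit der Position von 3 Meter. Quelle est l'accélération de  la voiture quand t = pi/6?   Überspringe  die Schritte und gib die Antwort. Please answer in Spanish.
a(pi/6) = 45.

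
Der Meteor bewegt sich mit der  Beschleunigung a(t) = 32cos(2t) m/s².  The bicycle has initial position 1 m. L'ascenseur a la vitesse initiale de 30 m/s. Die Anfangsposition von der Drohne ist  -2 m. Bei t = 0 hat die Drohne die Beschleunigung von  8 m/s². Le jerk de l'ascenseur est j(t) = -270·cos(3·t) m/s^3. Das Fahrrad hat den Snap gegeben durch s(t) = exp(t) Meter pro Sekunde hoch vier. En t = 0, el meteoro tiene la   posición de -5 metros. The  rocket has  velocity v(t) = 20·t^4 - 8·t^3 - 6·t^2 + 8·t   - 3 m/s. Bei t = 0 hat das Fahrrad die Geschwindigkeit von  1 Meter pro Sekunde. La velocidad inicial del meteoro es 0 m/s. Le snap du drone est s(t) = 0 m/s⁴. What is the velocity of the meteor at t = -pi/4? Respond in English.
Starting from acceleration a(t) = 32·cos(2·t), we take 1 antiderivative. The antiderivative of acceleration is velocity. Using v(0) = 0, we get v(t) = 16·sin(2·t). From the given velocity equation v(t) = 16·sin(2·t), we substitute t = -pi/4 to get v = -16.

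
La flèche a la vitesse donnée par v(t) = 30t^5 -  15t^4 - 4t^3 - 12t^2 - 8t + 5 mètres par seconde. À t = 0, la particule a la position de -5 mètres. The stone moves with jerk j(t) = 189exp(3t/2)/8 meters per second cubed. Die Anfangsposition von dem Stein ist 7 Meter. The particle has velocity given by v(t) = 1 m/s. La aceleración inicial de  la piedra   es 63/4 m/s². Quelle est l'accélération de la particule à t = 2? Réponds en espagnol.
Debemos derivar nuestra ecuación de la velocidad v(t) = 1 1 vez. La derivada de la velocidad da la aceleración: a(t) = 0. Tenemos la aceleración a(t) = 0. Sustituyendo t = 2: a(2) = 0.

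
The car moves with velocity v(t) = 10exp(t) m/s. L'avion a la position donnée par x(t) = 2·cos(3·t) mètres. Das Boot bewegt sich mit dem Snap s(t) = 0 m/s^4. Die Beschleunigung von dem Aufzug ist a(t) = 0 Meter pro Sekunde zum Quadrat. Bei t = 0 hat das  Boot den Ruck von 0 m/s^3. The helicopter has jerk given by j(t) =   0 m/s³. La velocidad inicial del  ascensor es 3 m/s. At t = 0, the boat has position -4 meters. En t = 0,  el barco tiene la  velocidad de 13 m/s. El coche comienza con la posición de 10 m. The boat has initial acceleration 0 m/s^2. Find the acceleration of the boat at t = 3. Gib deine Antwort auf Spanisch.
Para resolver esto, necesitamos tomar 2 integrales de nuestra ecuación del snap s(t) = 0. Tomando ∫s(t)dt y aplicando j(0) = 0, encontramos j(t) = 0. La integral de la sacudida es la aceleración. Usando a(0) = 0, obtenemos a(t) = 0. Tenemos la aceleración a(t) = 0. Sustituyendo t = 3: a(3) = 0.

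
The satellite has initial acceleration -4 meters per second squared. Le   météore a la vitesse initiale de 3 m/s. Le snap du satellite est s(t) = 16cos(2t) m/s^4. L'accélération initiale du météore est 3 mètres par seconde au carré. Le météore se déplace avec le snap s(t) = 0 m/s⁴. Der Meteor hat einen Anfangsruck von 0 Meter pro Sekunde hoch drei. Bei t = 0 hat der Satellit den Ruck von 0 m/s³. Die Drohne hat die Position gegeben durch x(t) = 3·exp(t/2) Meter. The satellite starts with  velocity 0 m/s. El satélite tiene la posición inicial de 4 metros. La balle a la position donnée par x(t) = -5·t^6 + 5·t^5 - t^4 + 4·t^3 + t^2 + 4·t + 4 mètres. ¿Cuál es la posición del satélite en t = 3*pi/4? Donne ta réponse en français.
En partant du snap s(t) = 16·cos(2·t), nous prenons 4 intégrales. En prenant ∫s(t)dt et en appliquant j(0) = 0, nous trouvons j(t) = 8·sin(2·t). En prenant ∫j(t)dt et en appliquant a(0) = -4, nous trouvons a(t) = -4·cos(2·t). En prenant ∫a(t)dt et en appliquant v(0) = 0, nous trouvons v(t) = -2·sin(2·t). En intégrant la vitesse et en utilisant la condition initiale x(0) = 4, nous obtenons x(t) = cos(2·t) + 3. En utilisant x(t) = cos(2·t) + 3 et en substituant t = 3*pi/4, nous trouvons x = 3.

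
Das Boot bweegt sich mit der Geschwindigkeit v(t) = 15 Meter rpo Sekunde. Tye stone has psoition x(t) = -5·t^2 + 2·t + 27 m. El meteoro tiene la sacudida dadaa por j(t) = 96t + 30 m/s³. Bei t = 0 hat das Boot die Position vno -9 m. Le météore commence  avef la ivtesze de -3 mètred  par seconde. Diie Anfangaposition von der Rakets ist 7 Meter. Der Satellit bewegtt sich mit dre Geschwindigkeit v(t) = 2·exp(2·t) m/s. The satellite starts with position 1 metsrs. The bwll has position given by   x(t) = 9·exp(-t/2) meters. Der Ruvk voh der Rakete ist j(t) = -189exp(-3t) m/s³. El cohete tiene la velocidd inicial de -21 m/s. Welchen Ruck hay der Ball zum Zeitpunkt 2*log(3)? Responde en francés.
En partant de la position x(t) = 9·exp(-t/2), nous prenons 3 dérivées. En dérivant la position, nous obtenons la vitesse: v(t) = -9·exp(-t/2)/2. En dérivant la vitesse, nous obtenons l'accélération: a(t) = 9·exp(-t/2)/4. En dérivant l'accélération, nous obtenons le jerk: j(t) = -9·exp(-t/2)/8. En utilisant j(t) = -9·exp(-t/2)/8 et en substituant t = 2*log(3), nous trouvons j = -3/8.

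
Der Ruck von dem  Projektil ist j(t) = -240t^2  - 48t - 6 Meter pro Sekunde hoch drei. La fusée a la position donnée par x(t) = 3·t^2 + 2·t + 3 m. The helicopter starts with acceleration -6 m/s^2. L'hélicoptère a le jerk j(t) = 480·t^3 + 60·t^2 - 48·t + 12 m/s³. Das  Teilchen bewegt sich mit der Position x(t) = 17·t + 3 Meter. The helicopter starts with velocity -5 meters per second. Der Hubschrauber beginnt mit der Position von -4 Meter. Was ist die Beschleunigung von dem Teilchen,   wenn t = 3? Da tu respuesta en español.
Debemos derivar nuestra ecuación de la posición x(t) = 17·t + 3 2 veces. Derivando la posición, obtenemos la velocidad: v(t) = 17. Tomando d/dt de v(t), encontramos a(t) = 0. Tenemos la aceleración a(t) = 0. Sustituyendo t = 3: a(3) = 0.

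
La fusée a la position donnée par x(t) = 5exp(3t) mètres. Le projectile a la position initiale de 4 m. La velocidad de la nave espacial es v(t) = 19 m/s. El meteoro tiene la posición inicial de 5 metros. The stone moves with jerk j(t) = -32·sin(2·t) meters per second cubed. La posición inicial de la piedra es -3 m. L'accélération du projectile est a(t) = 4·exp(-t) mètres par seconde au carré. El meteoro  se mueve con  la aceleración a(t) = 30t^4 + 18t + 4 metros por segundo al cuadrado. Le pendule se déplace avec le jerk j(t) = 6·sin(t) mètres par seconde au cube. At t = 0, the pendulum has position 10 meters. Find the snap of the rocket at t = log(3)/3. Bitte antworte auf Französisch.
Pour résoudre ceci, nous devons prendre 4 dérivées de notre équation de la position x(t) = 5·exp(3·t). En prenant d/dt de x(t), nous trouvons v(t) = 15·exp(3·t). En prenant d/dt de v(t), nous trouvons a(t) = 45·exp(3·t). En dérivant l'accélération, nous obtenons le jerk: j(t) = 135·exp(3·t). En prenant d/dt de j(t), nous trouvons s(t) = 405·exp(3·t). De l'équation du snap s(t) = 405·exp(3·t), nous substituons t = log(3)/3 pour obtenir s = 1215.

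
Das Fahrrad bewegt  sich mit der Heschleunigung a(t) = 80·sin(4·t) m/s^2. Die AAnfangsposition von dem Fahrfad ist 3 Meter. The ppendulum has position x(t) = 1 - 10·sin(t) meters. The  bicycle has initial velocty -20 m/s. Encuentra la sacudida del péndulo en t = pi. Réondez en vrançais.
Pour résoudre ceci, nous devons prendre 3 dérivées de notre équation de la position x(t) = 1 - 10·sin(t). En prenant d/dt de x(t), nous trouvons v(t) = -10·cos(t). La dérivée de la vitesse donne l'accélération: a(t) = 10·sin(t). La dérivée de l'accélération donne le jerk: j(t) = 10·cos(t). Nous avons le jerk j(t) = 10·cos(t). En substituant t = pi: j(pi) = -10.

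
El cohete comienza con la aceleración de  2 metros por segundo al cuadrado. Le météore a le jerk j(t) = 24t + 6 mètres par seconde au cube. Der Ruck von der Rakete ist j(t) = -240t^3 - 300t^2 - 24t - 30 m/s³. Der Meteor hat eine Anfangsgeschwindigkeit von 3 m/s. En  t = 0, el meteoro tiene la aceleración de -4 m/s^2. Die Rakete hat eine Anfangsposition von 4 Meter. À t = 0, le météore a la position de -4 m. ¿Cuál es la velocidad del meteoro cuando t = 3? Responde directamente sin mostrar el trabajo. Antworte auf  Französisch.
La vitesse à t = 3 est v = 126.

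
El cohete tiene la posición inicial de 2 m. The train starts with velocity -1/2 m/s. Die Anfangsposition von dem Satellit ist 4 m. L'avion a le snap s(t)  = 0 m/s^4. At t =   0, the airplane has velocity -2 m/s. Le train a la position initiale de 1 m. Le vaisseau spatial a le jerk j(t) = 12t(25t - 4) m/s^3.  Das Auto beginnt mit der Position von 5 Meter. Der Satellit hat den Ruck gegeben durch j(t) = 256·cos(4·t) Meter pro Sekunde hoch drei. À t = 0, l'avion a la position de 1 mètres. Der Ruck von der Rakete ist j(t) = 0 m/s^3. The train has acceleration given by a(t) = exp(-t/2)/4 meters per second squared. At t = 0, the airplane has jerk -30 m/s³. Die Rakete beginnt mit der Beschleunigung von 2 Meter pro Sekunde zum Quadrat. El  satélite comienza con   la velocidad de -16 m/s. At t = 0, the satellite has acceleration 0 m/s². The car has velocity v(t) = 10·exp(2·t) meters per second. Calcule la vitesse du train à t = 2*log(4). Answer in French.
Pour résoudre ceci, nous devons prendre 1 intégrale de notre équation de l'accélération a(t) = exp(-t/2)/4. L'intégrale de l'accélération est la vitesse. En utilisant v(0) = -1/2, nous obtenons v(t) = -exp(-t/2)/2. En utilisant v(t) = -exp(-t/2)/2 et en substituant t = 2*log(4), nous trouvons v = -1/8.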